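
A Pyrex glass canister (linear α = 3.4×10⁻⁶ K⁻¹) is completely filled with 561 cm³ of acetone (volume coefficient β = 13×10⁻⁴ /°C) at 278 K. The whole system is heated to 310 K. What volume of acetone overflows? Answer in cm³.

23.2 cm³

The canister also expands: β_container ≈ 3α = 1.02×10⁻⁵ /K
Net overflow = V₀(β_liq − 3α_cont)ΔT
β − 3α = 1.30×10⁻³ − 1.02×10⁻⁵ = 1.2898×10⁻³ /K; ΔT = 32 K
ΔV = 561 × 1.2898×10⁻³ × 32 = 23.2 cm³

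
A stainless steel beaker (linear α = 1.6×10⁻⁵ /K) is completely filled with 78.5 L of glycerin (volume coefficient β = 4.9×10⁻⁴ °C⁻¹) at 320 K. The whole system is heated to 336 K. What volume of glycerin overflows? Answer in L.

0.555 L

The beaker also expands: β_container ≈ 3α = 4.8×10⁻⁵ /K
Net overflow = V₀(β_liq − 3α_cont)ΔT
β − 3α = 4.90×10⁻⁴ − 4.8×10⁻⁵ = 4.42×10⁻⁴ /K; ΔT = 16 K
ΔV = 78.5 × 4.42×10⁻⁴ × 16 = 0.555 L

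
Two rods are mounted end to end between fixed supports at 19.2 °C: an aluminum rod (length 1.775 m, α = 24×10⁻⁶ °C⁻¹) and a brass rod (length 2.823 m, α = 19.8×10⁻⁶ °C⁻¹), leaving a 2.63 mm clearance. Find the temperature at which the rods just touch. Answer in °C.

α₁L₁ = 4.260×10⁻⁵ m/K, α₂L₂ = 5.58954×10⁻⁵ m/K → total 9.84954×10⁻⁵ m/K
ΔT = g/(α₁L₁+α₂L₂) = 2.63×10⁻³ / 9.84954×10⁻⁵ = 26.702 K
T = 19.2 + 26.702 = 45.902 °C

T = 45.9 °C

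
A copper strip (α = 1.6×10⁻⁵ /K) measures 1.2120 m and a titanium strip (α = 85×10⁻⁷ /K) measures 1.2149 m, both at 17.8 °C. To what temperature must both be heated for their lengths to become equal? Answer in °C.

T = 337.7 °C

L₁(1 + α₁ΔT) = L₂(1 + α₂ΔT) ⇒ ΔT = (L₂ − L₁)/(α₁L₁ − α₂L₂)
L₂ − L₁ = 1.2149 − 1.2120 = 2.90×10⁻³ m
α₁L₁ − α₂L₂ = 1.6×10⁻⁵×1.2120 − 85×10⁻⁷×1.2149 = 9.06535×10⁻⁶ m/K
ΔT = 2.90×10⁻³ / 9.06535×10⁻⁶ = 319.899 K
T = 17.8 + 319.899 = 337.699 °C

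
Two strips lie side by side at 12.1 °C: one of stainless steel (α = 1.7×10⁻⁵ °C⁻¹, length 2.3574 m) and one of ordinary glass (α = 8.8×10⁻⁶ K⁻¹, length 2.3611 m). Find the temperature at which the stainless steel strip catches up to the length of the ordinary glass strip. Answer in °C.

Equal length when α₁L₁ΔT − α₂L₂ΔT = L₂ − L₁ = 3.70×10⁻³ m
α₁L₁ = 4.00758×10⁻⁵, α₂L₂ = 2.077768×10⁻⁵ → Δ(αL) = 1.929812×10⁻⁵ m/K
ΔT = 3.70×10⁻³ / 1.929812×10⁻⁵ = 191.729 K, so T = 12.1 + 191.729 = 203.829 °C

T = 203.8 °C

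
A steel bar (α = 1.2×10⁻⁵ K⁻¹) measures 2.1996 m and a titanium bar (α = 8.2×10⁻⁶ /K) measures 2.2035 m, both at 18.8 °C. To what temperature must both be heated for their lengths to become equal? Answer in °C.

Equal length when α₁L₁ΔT − α₂L₂ΔT = L₂ − L₁ = 3.90×10⁻³ m
α₁L₁ = 2.63952×10⁻⁵, α₂L₂ = 1.80687×10⁻⁵ → Δ(αL) = 8.3265×10⁻⁶ m/K
ΔT = 3.90×10⁻³ / 8.3265×10⁻⁶ = 468.384 K, so T = 18.8 + 468.384 = 487.184 °C

T = 487.2 °C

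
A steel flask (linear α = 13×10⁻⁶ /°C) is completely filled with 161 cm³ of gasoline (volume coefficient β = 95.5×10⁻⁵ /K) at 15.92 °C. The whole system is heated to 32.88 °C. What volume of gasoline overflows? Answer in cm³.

The flask also expands: β_container ≈ 3α = 3.9×10⁻⁵ /K
Net overflow = V₀(β_liq − 3α_cont)ΔT
β − 3α = 9.55×10⁻⁴ − 3.9×10⁻⁵ = 9.16×10⁻⁴ /K; ΔT = 16.96 K
ΔV = 161 × 9.16×10⁻⁴ × 16.96 = 2.50 cm³

2.50 cm³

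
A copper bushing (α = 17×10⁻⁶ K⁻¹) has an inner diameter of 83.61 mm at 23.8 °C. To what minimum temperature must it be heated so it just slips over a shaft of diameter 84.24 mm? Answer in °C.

Required Δd = 84.24 − 83.61 = 0.63 mm
Δd = αd₀ΔT ⇒ ΔT = Δd/(αd₀) = 0.63 / (17×10⁻⁶ × 83.61) = 443.23 K
T_min = 23.8 + 443.23 = 467.03 °C

T = 467 °C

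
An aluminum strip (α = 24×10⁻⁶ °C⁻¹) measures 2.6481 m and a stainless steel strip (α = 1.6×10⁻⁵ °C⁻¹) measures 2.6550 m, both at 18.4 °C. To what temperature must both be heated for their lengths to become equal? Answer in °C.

T = 345.8 °C

L₁(1 + α₁ΔT) = L₂(1 + α₂ΔT) ⇒ ΔT = (L₂ − L₁)/(α₁L₁ − α₂L₂)
L₂ − L₁ = 2.6550 − 2.6481 = 6.90×10⁻³ m
α₁L₁ − α₂L₂ = 24×10⁻⁶×2.6481 − 1.6×10⁻⁵×2.6550 = 2.10744×10⁻⁵ m/K
ΔT = 6.90×10⁻³ / 2.10744×10⁻⁵ = 327.411 K
T = 18.4 + 327.411 = 345.811 °C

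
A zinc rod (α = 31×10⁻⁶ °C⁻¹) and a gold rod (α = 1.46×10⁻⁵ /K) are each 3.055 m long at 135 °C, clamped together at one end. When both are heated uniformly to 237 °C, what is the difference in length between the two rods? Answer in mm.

5.11 mm

ΔT = 102 K
zinc: ΔL = 31×10⁻⁶ × 3.055 m × 102 = 9.6599×10⁻³ m = 9.6599 mm
gold: ΔL = 1.46×10⁻⁵ × 3.055 m × 102 = 4.5495×10⁻³ m = 4.5495 mm
difference = 9.6599 − 4.5495 = 5.1104 mm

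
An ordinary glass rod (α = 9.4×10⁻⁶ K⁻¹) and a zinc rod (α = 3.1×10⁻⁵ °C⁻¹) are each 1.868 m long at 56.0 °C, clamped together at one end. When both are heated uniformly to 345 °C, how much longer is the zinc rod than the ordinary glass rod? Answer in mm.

ΔT = 289.0 K
ordinary glass: ΔL = 9.4×10⁻⁶ × 1.868 m × 289.0 = 5.0746×10⁻³ m = 5.0746 mm
zinc: ΔL = 3.1×10⁻⁵ × 1.868 m × 289.0 = 1.6735×10⁻² m = 16.735 mm
difference = 16.735 − 5.0746 = 11.6604 mm

11.7 mm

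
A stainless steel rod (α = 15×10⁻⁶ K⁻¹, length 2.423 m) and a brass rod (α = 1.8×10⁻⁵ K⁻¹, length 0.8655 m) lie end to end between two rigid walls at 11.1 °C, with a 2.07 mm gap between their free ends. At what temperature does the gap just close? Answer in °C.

Gap closes when ΔL₁ + ΔL₂ = 2.07 mm = 2.07×10⁻³ m
(α₁L₁ + α₂L₂)ΔT = g
α₁L₁ + α₂L₂ = 15×10⁻⁶×2.423 + 1.8×10⁻⁵×0.8655 = 5.1924×10⁻⁵ m/K
ΔT = 2.07×10⁻³ / 5.1924×10⁻⁵ = 39.866 K
T = 11.1 + 39.866 = 50.966 °C

T = 51.0 °C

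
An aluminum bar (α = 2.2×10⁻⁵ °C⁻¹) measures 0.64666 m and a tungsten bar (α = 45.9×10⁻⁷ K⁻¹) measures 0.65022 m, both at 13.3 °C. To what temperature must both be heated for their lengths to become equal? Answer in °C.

T = 330.0 °C

L₁(1 + α₁ΔT) = L₂(1 + α₂ΔT) ⇒ ΔT = (L₂ − L₁)/(α₁L₁ − α₂L₂)
L₂ − L₁ = 0.65022 − 0.64666 = 3.56×10⁻³ m
α₁L₁ − α₂L₂ = 2.2×10⁻⁵×0.64666 − 45.9×10⁻⁷×0.65022 = 1.12420102×10⁻⁵ m/K
ΔT = 3.56×10⁻³ / 1.12420102×10⁻⁵ = 316.669 K
T = 13.3 + 316.669 = 329.969 °C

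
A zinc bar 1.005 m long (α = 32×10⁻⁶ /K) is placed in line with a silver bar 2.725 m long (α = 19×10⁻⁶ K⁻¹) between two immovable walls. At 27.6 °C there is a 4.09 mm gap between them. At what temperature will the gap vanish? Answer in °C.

Gap closes when ΔL₁ + ΔL₂ = 4.09 mm = 4.09×10⁻³ m
(α₁L₁ + α₂L₂)ΔT = g
α₁L₁ + α₂L₂ = 32×10⁻⁶×1.005 + 19×10⁻⁶×2.725 = 8.3935×10⁻⁵ m/K
ΔT = 4.09×10⁻³ / 8.3935×10⁻⁵ = 48.728 K
T = 27.6 + 48.728 = 76.328 °C

T = 76.3 °C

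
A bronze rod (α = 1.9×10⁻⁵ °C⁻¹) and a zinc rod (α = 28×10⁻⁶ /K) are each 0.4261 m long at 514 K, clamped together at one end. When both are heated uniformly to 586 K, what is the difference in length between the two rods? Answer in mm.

ΔT = 72 K
bronze: ΔL = 1.9×10⁻⁵ × 0.4261 m × 72 = 5.8290×10⁻⁴ m = 0.58290 mm
zinc: ΔL = 28×10⁻⁶ × 0.4261 m × 72 = 8.5902×10⁻⁴ m = 0.85902 mm
difference = 0.85902 − 0.58290 = 0.27612 mm

0.276 mm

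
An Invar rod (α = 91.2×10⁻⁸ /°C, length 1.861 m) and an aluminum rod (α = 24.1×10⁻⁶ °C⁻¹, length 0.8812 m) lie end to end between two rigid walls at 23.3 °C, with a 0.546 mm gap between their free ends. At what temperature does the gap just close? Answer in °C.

Gap closes when ΔL₁ + ΔL₂ = 0.546 mm = 5.46×10⁻⁴ m
(α₁L₁ + α₂L₂)ΔT = g
α₁L₁ + α₂L₂ = 91.2×10⁻⁸×1.861 + 24.1×10⁻⁶×0.8812 = 2.2934152×10⁻⁵ m/K
ΔT = 5.46×10⁻⁴ / 2.2934152×10⁻⁵ = 23.807 K
T = 23.3 + 23.807 = 47.107 °C

T = 47.1 °C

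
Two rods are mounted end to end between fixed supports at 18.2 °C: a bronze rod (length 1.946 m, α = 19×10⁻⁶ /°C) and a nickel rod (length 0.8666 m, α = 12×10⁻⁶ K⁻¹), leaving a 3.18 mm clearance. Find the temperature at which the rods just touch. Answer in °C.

α₁L₁ = 3.6974×10⁻⁵ m/K, α₂L₂ = 1.03992×10⁻⁵ m/K → total 4.73732×10⁻⁵ m/K
ΔT = g/(α₁L₁+α₂L₂) = 3.18×10⁻³ / 4.73732×10⁻⁵ = 67.127 K
T = 18.2 + 67.127 = 85.327 °C

T = 85.3 °C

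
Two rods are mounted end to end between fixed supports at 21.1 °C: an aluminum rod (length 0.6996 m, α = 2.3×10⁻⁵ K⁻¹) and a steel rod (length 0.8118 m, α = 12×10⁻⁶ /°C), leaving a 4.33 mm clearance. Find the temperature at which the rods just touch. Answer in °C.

Gap closes when ΔL₁ + ΔL₂ = 4.33 mm = 4.33×10⁻³ m
(α₁L₁ + α₂L₂)ΔT = g
α₁L₁ + α₂L₂ = 2.3×10⁻⁵×0.6996 + 12×10⁻⁶×0.8118 = 2.58324×10⁻⁵ m/K
ΔT = 4.33×10⁻³ / 2.58324×10⁻⁵ = 167.62 K
T = 21.1 + 167.62 = 188.72 °C

T = 189 °C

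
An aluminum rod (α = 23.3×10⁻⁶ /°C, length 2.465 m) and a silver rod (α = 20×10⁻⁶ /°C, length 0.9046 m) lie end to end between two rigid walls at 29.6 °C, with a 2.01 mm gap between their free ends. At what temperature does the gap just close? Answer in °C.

α₁L₁ = 5.74345×10⁻⁵ m/K, α₂L₂ = 1.8092×10⁻⁵ m/K → total 7.55265×10⁻⁵ m/K
ΔT = g/(α₁L₁+α₂L₂) = 2.01×10⁻³ / 7.55265×10⁻⁵ = 26.613 K
T = 29.6 + 26.613 = 56.213 °C

T = 56.2 °C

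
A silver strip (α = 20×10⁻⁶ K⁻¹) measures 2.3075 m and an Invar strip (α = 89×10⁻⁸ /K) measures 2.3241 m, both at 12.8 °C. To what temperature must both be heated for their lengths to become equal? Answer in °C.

T = 389.4 °C

Equal length when α₁L₁ΔT − α₂L₂ΔT = L₂ − L₁ = 1.66×10⁻² m
α₁L₁ = 4.615×10⁻⁵, α₂L₂ = 2.068449×10⁻⁶ → Δ(αL) = 4.4081551×10⁻⁵ m/K
ΔT = 1.66×10⁻² / 4.4081551×10⁻⁵ = 376.575 K, so T = 12.8 + 376.575 = 389.375 °C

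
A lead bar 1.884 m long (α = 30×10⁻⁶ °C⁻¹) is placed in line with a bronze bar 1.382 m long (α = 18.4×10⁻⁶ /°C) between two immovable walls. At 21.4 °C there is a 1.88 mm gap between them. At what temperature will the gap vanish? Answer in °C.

α₁L₁ = 5.652×10⁻⁵ m/K, α₂L₂ = 2.54288×10⁻⁵ m/K → total 8.19488×10⁻⁵ m/K
ΔT = g/(α₁L₁+α₂L₂) = 1.88×10⁻³ / 8.19488×10⁻⁵ = 22.941 K
T = 21.4 + 22.941 = 44.341 °C

T = 44.3 °C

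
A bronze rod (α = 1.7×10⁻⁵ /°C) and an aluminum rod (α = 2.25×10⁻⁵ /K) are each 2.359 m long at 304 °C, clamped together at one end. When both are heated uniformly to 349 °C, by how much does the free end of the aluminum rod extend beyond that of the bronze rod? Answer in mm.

ΔT = 45 K
bronze: ΔL = 1.7×10⁻⁵ × 2.359 m × 45 = 1.8046×10⁻³ m = 1.8046 mm
aluminum: ΔL = 2.25×10⁻⁵ × 2.359 m × 45 = 2.3885×10⁻³ m = 2.3885 mm
difference = 2.3885 − 1.8046 = 0.5839 mm

0.584 mm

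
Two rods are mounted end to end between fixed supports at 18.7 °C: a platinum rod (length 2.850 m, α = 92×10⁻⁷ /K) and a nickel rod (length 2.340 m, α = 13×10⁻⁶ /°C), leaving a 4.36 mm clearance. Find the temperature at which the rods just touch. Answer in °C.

T = 95.7 °C

α₁L₁ = 2.622×10⁻⁵ m/K, α₂L₂ = 3.042×10⁻⁵ m/K → total 5.664×10⁻⁵ m/K
ΔT = g/(α₁L₁+α₂L₂) = 4.36×10⁻³ / 5.664×10⁻⁵ = 76.977 K
T = 18.7 + 76.977 = 95.677 °C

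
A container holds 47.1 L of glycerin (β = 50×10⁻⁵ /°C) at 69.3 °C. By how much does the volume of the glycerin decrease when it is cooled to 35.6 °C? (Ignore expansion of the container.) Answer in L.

|ΔT| = |35.6 − 69.3| = 33.7 K
ΔV = βV₀ΔT = (50×10⁻⁵)(47.1)(33.7) = 0.794 L

ΔV = 0.794 L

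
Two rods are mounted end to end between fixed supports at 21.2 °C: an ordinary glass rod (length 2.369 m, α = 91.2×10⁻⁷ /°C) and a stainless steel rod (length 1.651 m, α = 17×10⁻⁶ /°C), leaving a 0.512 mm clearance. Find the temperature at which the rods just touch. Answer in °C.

Gap closes when ΔL₁ + ΔL₂ = 0.512 mm = 5.12×10⁻⁴ m
(α₁L₁ + α₂L₂)ΔT = g
α₁L₁ + α₂L₂ = 91.2×10⁻⁷×2.369 + 17×10⁻⁶×1.651 = 4.967228×10⁻⁵ m/K
ΔT = 5.12×10⁻⁴ / 4.967228×10⁻⁵ = 10.308 K
T = 21.2 + 10.308 = 31.508 °C

T = 31.5 °C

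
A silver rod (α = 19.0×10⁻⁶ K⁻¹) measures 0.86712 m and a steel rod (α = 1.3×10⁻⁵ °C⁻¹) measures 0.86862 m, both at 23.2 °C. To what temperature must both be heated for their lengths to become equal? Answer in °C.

T = 312.6 °C

L₁(1 + α₁ΔT) = L₂(1 + α₂ΔT) ⇒ ΔT = (L₂ − L₁)/(α₁L₁ − α₂L₂)
L₂ − L₁ = 0.86862 − 0.86712 = 1.50×10⁻³ m
α₁L₁ − α₂L₂ = 19.0×10⁻⁶×0.86712 − 1.3×10⁻⁵×0.86862 = 5.18322×10⁻⁶ m/K
ΔT = 1.50×10⁻³ / 5.18322×10⁻⁶ = 289.395 K
T = 23.2 + 289.395 = 312.595 °C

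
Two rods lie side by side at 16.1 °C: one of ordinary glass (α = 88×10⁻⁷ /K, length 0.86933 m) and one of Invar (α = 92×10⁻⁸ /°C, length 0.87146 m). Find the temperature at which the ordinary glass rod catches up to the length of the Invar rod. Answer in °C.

Equal length when α₁L₁ΔT − α₂L₂ΔT = L₂ − L₁ = 2.13×10⁻³ m
α₁L₁ = 7.650104×10⁻⁶, α₂L₂ = 8.017432×10⁻⁷ → Δ(αL) = 6.8483608×10⁻⁶ m/K
ΔT = 2.13×10⁻³ / 6.8483608×10⁻⁶ = 311.023 K, so T = 16.1 + 311.023 = 327.123 °C

T = 327.1 °C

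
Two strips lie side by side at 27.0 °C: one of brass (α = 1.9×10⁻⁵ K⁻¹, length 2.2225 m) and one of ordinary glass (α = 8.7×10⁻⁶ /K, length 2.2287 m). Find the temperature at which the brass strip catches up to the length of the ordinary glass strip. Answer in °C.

T = 298.5 °C

Equal length when α₁L₁ΔT − α₂L₂ΔT = L₂ − L₁ = 6.20×10⁻³ m
α₁L₁ = 4.22275×10⁻⁵, α₂L₂ = 1.938969×10⁻⁵ → Δ(αL) = 2.283781×10⁻⁵ m/K
ΔT = 6.20×10⁻³ / 2.283781×10⁻⁵ = 271.480 K, so T = 27.0 + 271.480 = 298.480 °C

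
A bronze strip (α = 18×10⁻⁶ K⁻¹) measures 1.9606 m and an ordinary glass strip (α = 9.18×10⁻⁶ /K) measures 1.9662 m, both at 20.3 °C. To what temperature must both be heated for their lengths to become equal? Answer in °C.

Equal length when α₁L₁ΔT − α₂L₂ΔT = L₂ − L₁ = 5.60×10⁻³ m
α₁L₁ = 3.52908×10⁻⁵, α₂L₂ = 1.8049716×10⁻⁵ → Δ(αL) = 1.7241084×10⁻⁵ m/K
ΔT = 5.60×10⁻³ / 1.7241084×10⁻⁵ = 324.806 K, so T = 20.3 + 324.806 = 345.106 °C

T = 345.1 °C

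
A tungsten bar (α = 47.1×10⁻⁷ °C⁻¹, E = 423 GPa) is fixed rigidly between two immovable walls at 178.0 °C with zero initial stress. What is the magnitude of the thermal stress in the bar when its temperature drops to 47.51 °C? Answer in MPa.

σ = 260 MPa

Fully constrained: the free strain ε = αΔT is blocked, so σ = Eε = EαΔT.
|ΔT| = 130.49 K
σ = 423×10⁹ × 47.1×10⁻⁷ × 130.49 = 2.60×10⁸ Pa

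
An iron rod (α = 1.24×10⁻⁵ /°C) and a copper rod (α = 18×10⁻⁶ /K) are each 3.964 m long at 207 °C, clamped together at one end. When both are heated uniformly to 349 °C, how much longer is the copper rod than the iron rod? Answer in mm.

3.15 mm

ΔT = 142 K
iron: ΔL = 1.24×10⁻⁵ × 3.964 m × 142 = 6.9798×10⁻³ m = 6.9798 mm
copper: ΔL = 18×10⁻⁶ × 3.964 m × 142 = 1.0132×10⁻² m = 10.132 mm
difference = 10.132 − 6.9798 = 3.1522 mm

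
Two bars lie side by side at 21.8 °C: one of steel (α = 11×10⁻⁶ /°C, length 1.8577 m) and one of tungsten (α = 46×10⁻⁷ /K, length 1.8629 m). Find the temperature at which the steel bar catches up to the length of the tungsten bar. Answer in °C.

T = 460.1 °C

L₁(1 + α₁ΔT) = L₂(1 + α₂ΔT) ⇒ ΔT = (L₂ − L₁)/(α₁L₁ − α₂L₂)
L₂ − L₁ = 1.8629 − 1.8577 = 5.20×10⁻³ m
α₁L₁ − α₂L₂ = 11×10⁻⁶×1.8577 − 46×10⁻⁷×1.8629 = 1.186536×10⁻⁵ m/K
ΔT = 5.20×10⁻³ / 1.186536×10⁻⁵ = 438.251 K
T = 21.8 + 438.251 = 460.051 °C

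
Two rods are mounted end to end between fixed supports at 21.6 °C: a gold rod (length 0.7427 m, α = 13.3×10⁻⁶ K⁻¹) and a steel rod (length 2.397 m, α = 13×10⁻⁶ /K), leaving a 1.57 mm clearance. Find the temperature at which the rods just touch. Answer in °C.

T = 59.9 °C

Gap closes when ΔL₁ + ΔL₂ = 1.57 mm = 1.57×10⁻³ m
(α₁L₁ + α₂L₂)ΔT = g
α₁L₁ + α₂L₂ = 13.3×10⁻⁶×0.7427 + 13×10⁻⁶×2.397 = 4.103891×10⁻⁵ m/K
ΔT = 1.57×10⁻³ / 4.103891×10⁻⁵ = 38.256 K
T = 21.6 + 38.256 = 59.856 °C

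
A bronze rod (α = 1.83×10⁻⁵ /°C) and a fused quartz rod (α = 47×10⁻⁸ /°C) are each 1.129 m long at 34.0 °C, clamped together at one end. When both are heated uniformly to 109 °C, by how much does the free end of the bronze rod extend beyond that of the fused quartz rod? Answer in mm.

ΔT = 75.0 K
bronze: ΔL = 1.83×10⁻⁵ × 1.129 m × 75.0 = 1.5496×10⁻³ m = 1.5496 mm
fused quartz: ΔL = 47×10⁻⁸ × 1.129 m × 75.0 = 3.9797×10⁻⁵ m = 0.039797 mm
difference = 1.5496 − 0.039797 = 1.509803 mm

1.51 mm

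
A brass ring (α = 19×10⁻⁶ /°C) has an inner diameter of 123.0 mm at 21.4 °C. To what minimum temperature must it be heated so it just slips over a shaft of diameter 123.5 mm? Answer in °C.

T = 235 °C

Required Δd = 123.5 − 123.0 = 0.5 mm
Δd = αd₀ΔT ⇒ ΔT = Δd/(αd₀) = 0.5 / (19×10⁻⁶ × 123.0) = 213.95 K
T_min = 21.4 + 213.95 = 235.35 °C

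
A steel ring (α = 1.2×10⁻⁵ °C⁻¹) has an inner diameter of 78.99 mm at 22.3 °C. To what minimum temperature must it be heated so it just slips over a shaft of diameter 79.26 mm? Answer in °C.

T = 307 °C

Required Δd = 79.26 − 78.99 = 0.27 mm
Δd = αd₀ΔT ⇒ ΔT = Δd/(αd₀) = 0.27 / (1.2×10⁻⁵ × 78.99) = 284.85 K
T_min = 22.3 + 284.85 = 307.15 °C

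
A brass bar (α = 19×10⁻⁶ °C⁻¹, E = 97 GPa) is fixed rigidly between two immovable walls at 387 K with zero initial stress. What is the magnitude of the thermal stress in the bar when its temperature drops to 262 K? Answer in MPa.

σ = 230 MPa

Fully constrained: the free strain ε = αΔT is blocked, so σ = Eε = EαΔT.
|ΔT| = 125 K
σ = 97.0×10⁹ × 19×10⁻⁶ × 125 = 2.30×10⁸ Pa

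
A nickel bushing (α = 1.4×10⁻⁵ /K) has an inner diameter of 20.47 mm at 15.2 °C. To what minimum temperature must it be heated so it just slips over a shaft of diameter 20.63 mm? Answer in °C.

Required Δd = 20.63 − 20.47 = 0.16 mm
Δd = αd₀ΔT ⇒ ΔT = Δd/(αd₀) = 0.16 / (1.4×10⁻⁵ × 20.47) = 558.31 K
T_min = 15.2 + 558.31 = 573.51 °C

T = 574 °C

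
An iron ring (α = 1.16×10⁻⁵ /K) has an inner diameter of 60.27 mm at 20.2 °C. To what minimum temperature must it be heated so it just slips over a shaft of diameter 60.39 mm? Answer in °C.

T = 192 °C

Required Δd = 60.39 − 60.27 = 0.12 mm
Δd = αd₀ΔT ⇒ ΔT = Δd/(αd₀) = 0.12 / (1.16×10⁻⁵ × 60.27) = 171.64 K
T_min = 20.2 + 171.64 = 191.84 °C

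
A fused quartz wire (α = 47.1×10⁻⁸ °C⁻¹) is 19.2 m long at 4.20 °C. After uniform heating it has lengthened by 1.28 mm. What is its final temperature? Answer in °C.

ΔL = αL₀ΔT ⇒ ΔT = ΔL / (αL₀)
ΔT = 1.28×10⁻³ m / (47.1×10⁻⁸ × 19.2 m) = 141.54 K
T = 4.20 + 141.54 = 145.74 °C

T = 146 °C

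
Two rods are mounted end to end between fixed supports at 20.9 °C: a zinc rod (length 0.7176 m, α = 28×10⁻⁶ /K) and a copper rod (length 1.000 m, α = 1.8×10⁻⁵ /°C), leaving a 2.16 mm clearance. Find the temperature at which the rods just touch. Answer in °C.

T = 77.6 °C

α₁L₁ = 2.00928×10⁻⁵ m/K, α₂L₂ = 1.800×10⁻⁵ m/K → total 3.80928×10⁻⁵ m/K
ΔT = g/(α₁L₁+α₂L₂) = 2.16×10⁻³ / 3.80928×10⁻⁵ = 56.704 K
T = 20.9 + 56.704 = 77.604 °C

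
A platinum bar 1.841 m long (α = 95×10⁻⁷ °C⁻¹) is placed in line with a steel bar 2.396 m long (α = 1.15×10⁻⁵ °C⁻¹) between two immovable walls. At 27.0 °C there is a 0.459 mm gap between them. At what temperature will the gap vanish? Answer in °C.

Gap closes when ΔL₁ + ΔL₂ = 0.459 mm = 4.59×10⁻⁴ m
(α₁L₁ + α₂L₂)ΔT = g
α₁L₁ + α₂L₂ = 95×10⁻⁷×1.841 + 1.15×10⁻⁵×2.396 = 4.50435×10⁻⁵ m/K
ΔT = 4.59×10⁻⁴ / 4.50435×10⁻⁵ = 10.190 K
T = 27.0 + 10.190 = 37.190 °C

T = 37.2 °C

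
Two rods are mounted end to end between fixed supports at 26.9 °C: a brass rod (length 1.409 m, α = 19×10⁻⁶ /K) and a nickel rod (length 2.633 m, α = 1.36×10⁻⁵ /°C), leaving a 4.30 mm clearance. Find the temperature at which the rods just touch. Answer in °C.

α₁L₁ = 2.6771×10⁻⁵ m/K, α₂L₂ = 3.58088×10⁻⁵ m/K → total 6.25798×10⁻⁵ m/K
ΔT = g/(α₁L₁+α₂L₂) = 4.30×10⁻³ / 6.25798×10⁻⁵ = 68.712 K
T = 26.9 + 68.712 = 95.612 °C

T = 95.6 °C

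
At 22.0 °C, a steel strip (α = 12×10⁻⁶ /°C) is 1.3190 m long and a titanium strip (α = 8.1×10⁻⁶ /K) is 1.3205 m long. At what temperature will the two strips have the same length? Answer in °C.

T = 314.3 °C

Equal length when α₁L₁ΔT − α₂L₂ΔT = L₂ − L₁ = 1.50×10⁻³ m
α₁L₁ = 1.5828×10⁻⁵, α₂L₂ = 1.069605×10⁻⁵ → Δ(αL) = 5.13195×10⁻⁶ m/K
ΔT = 1.50×10⁻³ / 5.13195×10⁻⁶ = 292.287 K, so T = 22.0 + 292.287 = 314.287 °C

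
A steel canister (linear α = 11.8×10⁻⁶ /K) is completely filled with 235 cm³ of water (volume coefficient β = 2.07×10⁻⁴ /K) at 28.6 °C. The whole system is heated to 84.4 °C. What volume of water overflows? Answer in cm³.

2.25 cm³

The canister also expands: β_container ≈ 3α = 3.54×10⁻⁵ /K
Net overflow = V₀(β_liq − 3α_cont)ΔT
β − 3α = 2.07×10⁻⁴ − 3.54×10⁻⁵ = 1.716×10⁻⁴ /K; ΔT = 55.8 K
ΔV = 235 × 1.716×10⁻⁴ × 55.8 = 2.25 cm³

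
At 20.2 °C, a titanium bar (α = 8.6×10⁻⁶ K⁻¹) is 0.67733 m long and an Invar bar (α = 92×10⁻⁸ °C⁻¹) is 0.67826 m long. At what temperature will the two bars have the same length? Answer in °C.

T = 199.0 °C

Equal length when α₁L₁ΔT − α₂L₂ΔT = L₂ − L₁ = 9.30×10⁻⁴ m
α₁L₁ = 5.825038×10⁻⁶, α₂L₂ = 6.239992×10⁻⁷ → Δ(αL) = 5.2010388×10⁻⁶ m/K
ΔT = 9.30×10⁻⁴ / 5.2010388×10⁻⁶ = 178.810 K, so T = 20.2 + 178.810 = 199.010 °C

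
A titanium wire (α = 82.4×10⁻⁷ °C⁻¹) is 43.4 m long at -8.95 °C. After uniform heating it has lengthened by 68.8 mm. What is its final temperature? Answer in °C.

ΔL = αL₀ΔT ⇒ ΔT = ΔL / (αL₀)
ΔT = 68.8×10⁻³ m / (82.4×10⁻⁷ × 43.4 m) = 192.39 K
T = -8.95 + 192.39 = 183.44 °C

T = 183 °C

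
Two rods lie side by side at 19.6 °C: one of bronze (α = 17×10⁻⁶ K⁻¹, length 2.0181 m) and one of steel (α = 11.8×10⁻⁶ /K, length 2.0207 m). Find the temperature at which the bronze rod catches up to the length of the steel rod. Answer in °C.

T = 268.1 °C

Equal length when α₁L₁ΔT − α₂L₂ΔT = L₂ − L₁ = 2.60×10⁻³ m
α₁L₁ = 3.43077×10⁻⁵, α₂L₂ = 2.384426×10⁻⁵ → Δ(αL) = 1.046344×10⁻⁵ m/K
ΔT = 2.60×10⁻³ / 1.046344×10⁻⁵ = 248.484 K, so T = 19.6 + 248.484 = 268.084 °C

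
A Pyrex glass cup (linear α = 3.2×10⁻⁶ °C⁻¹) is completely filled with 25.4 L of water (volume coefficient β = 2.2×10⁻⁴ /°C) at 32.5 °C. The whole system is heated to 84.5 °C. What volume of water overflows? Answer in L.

0.278 L

The cup also expands: β_container ≈ 3α = 9.6×10⁻⁶ /K
Net overflow = V₀(β_liq − 3α_cont)ΔT
β − 3α = 2.20×10⁻⁴ − 9.6×10⁻⁶ = 2.104×10⁻⁴ /K; ΔT = 52.0 K
ΔV = 25.4 × 2.104×10⁻⁴ × 52.0 = 0.278 L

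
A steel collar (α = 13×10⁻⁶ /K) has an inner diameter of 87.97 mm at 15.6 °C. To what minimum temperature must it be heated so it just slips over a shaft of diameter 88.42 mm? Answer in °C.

T = 409 °C

Required Δd = 88.42 − 87.97 = 0.45 mm
Δd = αd₀ΔT ⇒ ΔT = Δd/(αd₀) = 0.45 / (13×10⁻⁶ × 87.97) = 393.49 K
T_min = 15.6 + 393.49 = 409.09 °C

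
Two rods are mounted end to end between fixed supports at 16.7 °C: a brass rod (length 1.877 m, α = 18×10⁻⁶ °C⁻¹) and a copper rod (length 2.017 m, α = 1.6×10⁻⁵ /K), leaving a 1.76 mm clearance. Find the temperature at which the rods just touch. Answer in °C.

T = 43.3 °C

Gap closes when ΔL₁ + ΔL₂ = 1.76 mm = 1.76×10⁻³ m
(α₁L₁ + α₂L₂)ΔT = g
α₁L₁ + α₂L₂ = 18×10⁻⁶×1.877 + 1.6×10⁻⁵×2.017 = 6.6058×10⁻⁵ m/K
ΔT = 1.76×10⁻³ / 6.6058×10⁻⁵ = 26.643 K
T = 16.7 + 26.643 = 43.343 °C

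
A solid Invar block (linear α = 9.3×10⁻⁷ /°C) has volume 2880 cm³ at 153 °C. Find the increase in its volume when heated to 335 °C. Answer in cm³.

ΔV = 1.46 cm³

Isotropic solid: β ≈ 3α = 2.8×10⁻⁶ /K; ΔT = 182 K
ΔV = 3αV₀ΔT = 3(9.3×10⁻⁷)(2880)(182) = 1.46 cm³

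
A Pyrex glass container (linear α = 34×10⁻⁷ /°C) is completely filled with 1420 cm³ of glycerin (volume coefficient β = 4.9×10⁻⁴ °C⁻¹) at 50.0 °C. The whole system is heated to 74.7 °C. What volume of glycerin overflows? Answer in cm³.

16.8 cm³

The container also expands: β_container ≈ 3α = 1.02×10⁻⁵ /K
Net overflow = V₀(β_liq − 3α_cont)ΔT
β − 3α = 4.90×10⁻⁴ − 1.02×10⁻⁵ = 4.798×10⁻⁴ /K; ΔT = 24.7 K
ΔV = 1420 × 4.798×10⁻⁴ × 24.7 = 16.8 cm³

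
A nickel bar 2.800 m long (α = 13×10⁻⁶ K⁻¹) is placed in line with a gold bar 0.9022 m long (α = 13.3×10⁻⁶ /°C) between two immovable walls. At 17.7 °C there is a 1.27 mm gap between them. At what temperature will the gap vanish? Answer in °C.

T = 43.9 °C

Gap closes when ΔL₁ + ΔL₂ = 1.27 mm = 1.27×10⁻³ m
(α₁L₁ + α₂L₂)ΔT = g
α₁L₁ + α₂L₂ = 13×10⁻⁶×2.800 + 13.3×10⁻⁶×0.9022 = 4.839926×10⁻⁵ m/K
ΔT = 1.27×10⁻³ / 4.839926×10⁻⁵ = 26.240 K
T = 17.7 + 26.240 = 43.940 °C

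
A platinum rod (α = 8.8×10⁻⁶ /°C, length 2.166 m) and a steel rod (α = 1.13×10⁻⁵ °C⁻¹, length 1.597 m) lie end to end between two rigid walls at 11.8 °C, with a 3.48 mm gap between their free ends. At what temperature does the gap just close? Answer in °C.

Gap closes when ΔL₁ + ΔL₂ = 3.48 mm = 3.48×10⁻³ m
(α₁L₁ + α₂L₂)ΔT = g
α₁L₁ + α₂L₂ = 8.8×10⁻⁶×2.166 + 1.13×10⁻⁵×1.597 = 3.71069×10⁻⁵ m/K
ΔT = 3.48×10⁻³ / 3.71069×10⁻⁵ = 93.78 K
T = 11.8 + 93.78 = 105.58 °C

T = 106 °C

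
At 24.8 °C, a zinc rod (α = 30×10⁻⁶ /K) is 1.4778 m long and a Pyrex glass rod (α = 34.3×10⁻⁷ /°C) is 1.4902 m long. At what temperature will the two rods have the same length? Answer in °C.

T = 340.9 °C

L₁(1 + α₁ΔT) = L₂(1 + α₂ΔT) ⇒ ΔT = (L₂ − L₁)/(α₁L₁ − α₂L₂)
L₂ − L₁ = 1.4902 − 1.4778 = 1.24×10⁻² m
α₁L₁ − α₂L₂ = 30×10⁻⁶×1.4778 − 34.3×10⁻⁷×1.4902 = 3.9222614×10⁻⁵ m/K
ΔT = 1.24×10⁻² / 3.9222614×10⁻⁵ = 316.144 K
T = 24.8 + 316.144 = 340.944 °C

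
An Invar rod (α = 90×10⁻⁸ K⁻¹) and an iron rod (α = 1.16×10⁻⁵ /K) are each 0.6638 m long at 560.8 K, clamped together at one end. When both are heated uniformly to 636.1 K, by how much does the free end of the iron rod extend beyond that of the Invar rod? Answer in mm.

0.535 mm

ΔT = 75.3 K
Invar: ΔL = 90×10⁻⁸ × 0.6638 m × 75.3 = 4.4986×10⁻⁵ m = 0.044986 mm
iron: ΔL = 1.16×10⁻⁵ × 0.6638 m × 75.3 = 5.7982×10⁻⁴ m = 0.57982 mm
difference = 0.57982 − 0.044986 = 0.534834 mm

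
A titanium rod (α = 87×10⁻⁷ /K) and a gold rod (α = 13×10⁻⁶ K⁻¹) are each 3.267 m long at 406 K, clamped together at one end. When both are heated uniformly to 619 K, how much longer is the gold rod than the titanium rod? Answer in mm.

ΔT = 213 K
titanium: ΔL = 87×10⁻⁷ × 3.267 m × 213 = 6.0541×10⁻³ m = 6.0541 mm
gold: ΔL = 13×10⁻⁶ × 3.267 m × 213 = 9.0463×10⁻³ m = 9.0463 mm
difference = 9.0463 − 6.0541 = 2.9922 mm

2.99 mm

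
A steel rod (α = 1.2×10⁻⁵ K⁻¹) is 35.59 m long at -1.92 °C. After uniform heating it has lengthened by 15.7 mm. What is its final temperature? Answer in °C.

ΔL = αL₀ΔT ⇒ ΔT = ΔL / (αL₀)
ΔT = 15.7×10⁻³ m / (1.2×10⁻⁵ × 35.59 m) = 36.761 K
T = -1.92 + 36.761 = 34.841 °C

T = 34.8 °C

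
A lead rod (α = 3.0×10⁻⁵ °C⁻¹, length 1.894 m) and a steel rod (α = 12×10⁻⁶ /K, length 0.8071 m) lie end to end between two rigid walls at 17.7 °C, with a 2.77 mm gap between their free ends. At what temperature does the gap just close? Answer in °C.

α₁L₁ = 5.682×10⁻⁵ m/K, α₂L₂ = 9.6852×10⁻⁶ m/K → total 6.65052×10⁻⁵ m/K
ΔT = g/(α₁L₁+α₂L₂) = 2.77×10⁻³ / 6.65052×10⁻⁵ = 41.651 K
T = 17.7 + 41.651 = 59.351 °C

T = 59.4 °C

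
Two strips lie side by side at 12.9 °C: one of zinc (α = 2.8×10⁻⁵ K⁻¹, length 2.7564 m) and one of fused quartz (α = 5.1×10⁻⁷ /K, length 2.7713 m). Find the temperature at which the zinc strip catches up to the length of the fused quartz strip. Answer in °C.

T = 209.6 °C

Equal length when α₁L₁ΔT − α₂L₂ΔT = L₂ − L₁ = 1.49×10⁻² m
α₁L₁ = 7.71792×10⁻⁵, α₂L₂ = 1.413363×10⁻⁶ → Δ(αL) = 7.5765837×10⁻⁵ m/K
ΔT = 1.49×10⁻² / 7.5765837×10⁻⁵ = 196.659 K, so T = 12.9 + 196.659 = 209.559 °C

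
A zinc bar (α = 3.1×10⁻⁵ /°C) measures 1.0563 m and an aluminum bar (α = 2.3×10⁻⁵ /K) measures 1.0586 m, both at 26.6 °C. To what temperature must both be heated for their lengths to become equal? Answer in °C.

L₁(1 + α₁ΔT) = L₂(1 + α₂ΔT) ⇒ ΔT = (L₂ − L₁)/(α₁L₁ − α₂L₂)
L₂ − L₁ = 1.0586 − 1.0563 = 2.30×10⁻³ m
α₁L₁ − α₂L₂ = 3.1×10⁻⁵×1.0563 − 2.3×10⁻⁵×1.0586 = 8.3975×10⁻⁶ m/K
ΔT = 2.30×10⁻³ / 8.3975×10⁻⁶ = 273.891 K
T = 26.6 + 273.891 = 300.491 °C

T = 300.5 °C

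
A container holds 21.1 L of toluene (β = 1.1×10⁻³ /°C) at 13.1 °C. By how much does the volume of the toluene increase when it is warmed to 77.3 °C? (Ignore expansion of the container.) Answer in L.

ΔV = 1.49 L

|ΔT| = |77.3 − 13.1| = 64.2 K
ΔV = βV₀ΔT = (1.1×10⁻³)(21.1)(64.2) = 1.49 L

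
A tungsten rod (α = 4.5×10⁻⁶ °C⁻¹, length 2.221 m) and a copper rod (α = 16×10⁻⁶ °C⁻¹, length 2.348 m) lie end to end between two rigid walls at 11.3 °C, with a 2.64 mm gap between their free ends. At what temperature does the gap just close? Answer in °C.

T = 66.8 °C

α₁L₁ = 9.9945×10⁻⁶ m/K, α₂L₂ = 3.7568×10⁻⁵ m/K → total 4.75625×10⁻⁵ m/K
ΔT = g/(α₁L₁+α₂L₂) = 2.64×10⁻³ / 4.75625×10⁻⁵ = 55.506 K
T = 11.3 + 55.506 = 66.806 °C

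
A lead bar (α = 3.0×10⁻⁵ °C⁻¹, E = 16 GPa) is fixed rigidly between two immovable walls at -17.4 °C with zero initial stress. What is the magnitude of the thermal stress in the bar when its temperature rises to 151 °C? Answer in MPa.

Fully constrained: the free strain ε = αΔT is blocked, so σ = Eε = EαΔT.
|ΔT| = 168.4 K
σ = 16.0×10⁹ × 3.0×10⁻⁵ × 168.4 = 8.08×10⁷ Pa

σ = 80.8 MPa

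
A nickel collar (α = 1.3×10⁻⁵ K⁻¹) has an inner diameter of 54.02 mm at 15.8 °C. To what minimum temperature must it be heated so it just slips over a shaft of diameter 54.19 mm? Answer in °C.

T = 258 °C

Required Δd = 54.19 − 54.02 = 0.17 mm
Δd = αd₀ΔT ⇒ ΔT = Δd/(αd₀) = 0.17 / (1.3×10⁻⁵ × 54.02) = 242.08 K
T_min = 15.8 + 242.08 = 257.88 °C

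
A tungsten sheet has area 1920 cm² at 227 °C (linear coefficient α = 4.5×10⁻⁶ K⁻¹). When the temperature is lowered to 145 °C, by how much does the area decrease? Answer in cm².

ΔA = 1.42 cm²

Area coefficient ≈ 2α; |ΔT| = 82 K
ΔA = 2αA₀ΔT = 2(4.5×10⁻⁶)(1920)(82) = 1.42 cm²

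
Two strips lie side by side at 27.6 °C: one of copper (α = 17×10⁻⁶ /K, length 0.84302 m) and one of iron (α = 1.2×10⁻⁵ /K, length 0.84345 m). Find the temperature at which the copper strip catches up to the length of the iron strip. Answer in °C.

T = 129.7 °C

Equal length when α₁L₁ΔT − α₂L₂ΔT = L₂ − L₁ = 4.30×10⁻⁴ m
α₁L₁ = 1.433134×10⁻⁵, α₂L₂ = 1.01214×10⁻⁵ → Δ(αL) = 4.20994×10⁻⁶ m/K
ΔT = 4.30×10⁻⁴ / 4.20994×10⁻⁶ = 102.139 K, so T = 27.6 + 102.139 = 129.739 °C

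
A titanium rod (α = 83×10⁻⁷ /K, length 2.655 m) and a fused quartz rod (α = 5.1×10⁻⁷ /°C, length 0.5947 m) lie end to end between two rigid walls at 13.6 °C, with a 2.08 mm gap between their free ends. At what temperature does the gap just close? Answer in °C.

Gap closes when ΔL₁ + ΔL₂ = 2.08 mm = 2.08×10⁻³ m
(α₁L₁ + α₂L₂)ΔT = g
α₁L₁ + α₂L₂ = 83×10⁻⁷×2.655 + 5.1×10⁻⁷×0.5947 = 2.2339797×10⁻⁵ m/K
ΔT = 2.08×10⁻³ / 2.2339797×10⁻⁵ = 93.11 K
T = 13.6 + 93.11 = 106.71 °C

T = 107 °C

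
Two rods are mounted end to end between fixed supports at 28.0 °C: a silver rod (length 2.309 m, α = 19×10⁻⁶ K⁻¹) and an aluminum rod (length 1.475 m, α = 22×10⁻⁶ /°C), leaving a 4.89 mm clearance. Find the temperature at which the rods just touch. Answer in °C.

T = 92.1 °C

α₁L₁ = 4.3871×10⁻⁵ m/K, α₂L₂ = 3.245×10⁻⁵ m/K → total 7.6321×10⁻⁵ m/K
ΔT = g/(α₁L₁+α₂L₂) = 4.89×10⁻³ / 7.6321×10⁻⁵ = 64.071 K
T = 28.0 + 64.071 = 92.071 °C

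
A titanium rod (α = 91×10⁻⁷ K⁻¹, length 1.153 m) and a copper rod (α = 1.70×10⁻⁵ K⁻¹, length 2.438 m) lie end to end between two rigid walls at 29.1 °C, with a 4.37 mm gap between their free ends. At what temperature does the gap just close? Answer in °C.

Gap closes when ΔL₁ + ΔL₂ = 4.37 mm = 4.37×10⁻³ m
(α₁L₁ + α₂L₂)ΔT = g
α₁L₁ + α₂L₂ = 91×10⁻⁷×1.153 + 1.70×10⁻⁵×2.438 = 5.19383×10⁻⁵ m/K
ΔT = 4.37×10⁻³ / 5.19383×10⁻⁵ = 84.14 K
T = 29.1 + 84.14 = 113.24 °C

T = 113 °C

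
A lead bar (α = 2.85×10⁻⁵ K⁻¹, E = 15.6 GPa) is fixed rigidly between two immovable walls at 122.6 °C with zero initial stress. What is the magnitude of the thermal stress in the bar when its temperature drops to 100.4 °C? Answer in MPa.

Fully constrained: the free strain ε = αΔT is blocked, so σ = Eε = EαΔT.
|ΔT| = 22.2 K
σ = 15.6×10⁹ × 2.85×10⁻⁵ × 22.2 = 9.87×10⁶ Pa

σ = 9.87 MPa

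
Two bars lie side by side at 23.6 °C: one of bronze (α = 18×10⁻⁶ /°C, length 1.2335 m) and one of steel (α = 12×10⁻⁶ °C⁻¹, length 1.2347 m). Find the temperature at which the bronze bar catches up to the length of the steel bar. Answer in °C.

T = 186.1 °C

L₁(1 + α₁ΔT) = L₂(1 + α₂ΔT) ⇒ ΔT = (L₂ − L₁)/(α₁L₁ − α₂L₂)
L₂ − L₁ = 1.2347 − 1.2335 = 1.20×10⁻³ m
α₁L₁ − α₂L₂ = 18×10⁻⁶×1.2335 − 12×10⁻⁶×1.2347 = 7.3866×10⁻⁶ m/K
ΔT = 1.20×10⁻³ / 7.3866×10⁻⁶ = 162.456 K
T = 23.6 + 162.456 = 186.056 °C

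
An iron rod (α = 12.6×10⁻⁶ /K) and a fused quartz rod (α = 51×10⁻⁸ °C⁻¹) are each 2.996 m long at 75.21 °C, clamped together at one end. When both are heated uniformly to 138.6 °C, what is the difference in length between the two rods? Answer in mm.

ΔT = 63.39 K
iron: ΔL = 12.6×10⁻⁶ × 2.996 m × 63.39 = 2.3929×10⁻³ m = 2.3929 mm
fused quartz: ΔL = 51×10⁻⁸ × 2.996 m × 63.39 = 9.6857×10⁻⁵ m = 0.096857 mm
difference = 2.3929 − 0.096857 = 2.296043 mm

2.30 mm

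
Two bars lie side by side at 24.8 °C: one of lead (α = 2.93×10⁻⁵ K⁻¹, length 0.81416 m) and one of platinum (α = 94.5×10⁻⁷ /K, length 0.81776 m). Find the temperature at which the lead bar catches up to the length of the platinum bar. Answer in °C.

T = 248.0 °C

L₁(1 + α₁ΔT) = L₂(1 + α₂ΔT) ⇒ ΔT = (L₂ − L₁)/(α₁L₁ − α₂L₂)
L₂ − L₁ = 0.81776 − 0.81416 = 3.60×10⁻³ m
α₁L₁ − α₂L₂ = 2.93×10⁻⁵×0.81416 − 94.5×10⁻⁷×0.81776 = 1.6127056×10⁻⁵ m/K
ΔT = 3.60×10⁻³ / 1.6127056×10⁻⁵ = 223.227 K
T = 24.8 + 223.227 = 248.027 °C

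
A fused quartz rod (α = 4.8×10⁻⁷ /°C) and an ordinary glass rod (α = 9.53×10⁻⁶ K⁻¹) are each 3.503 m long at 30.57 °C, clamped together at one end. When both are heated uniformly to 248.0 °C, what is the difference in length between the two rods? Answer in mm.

ΔT = 217.43 K
fused quartz: ΔL = 4.8×10⁻⁷ × 3.503 m × 217.43 = 3.6560×10⁻⁴ m = 0.36560 mm
ordinary glass: ΔL = 9.53×10⁻⁶ × 3.503 m × 217.43 = 7.2586×10⁻³ m = 7.2586 mm
difference = 7.2586 − 0.36560 = 6.8930 mm

6.89 mm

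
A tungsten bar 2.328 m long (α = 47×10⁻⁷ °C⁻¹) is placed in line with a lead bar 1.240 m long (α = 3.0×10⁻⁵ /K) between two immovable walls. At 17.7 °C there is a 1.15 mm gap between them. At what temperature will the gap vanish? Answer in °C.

T = 41.6 °C

Gap closes when ΔL₁ + ΔL₂ = 1.15 mm = 1.15×10⁻³ m
(α₁L₁ + α₂L₂)ΔT = g
α₁L₁ + α₂L₂ = 47×10⁻⁷×2.328 + 3.0×10⁻⁵×1.240 = 4.81416×10⁻⁵ m/K
ΔT = 1.15×10⁻³ / 4.81416×10⁻⁵ = 23.888 K
T = 17.7 + 23.888 = 41.588 °C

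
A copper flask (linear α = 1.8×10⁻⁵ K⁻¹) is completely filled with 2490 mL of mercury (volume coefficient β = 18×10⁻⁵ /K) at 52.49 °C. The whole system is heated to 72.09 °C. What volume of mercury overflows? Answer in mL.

The flask also expands: β_container ≈ 3α = 5.4×10⁻⁵ /K
Net overflow = V₀(β_liq − 3α_cont)ΔT
β − 3α = 1.80×10⁻⁴ − 5.4×10⁻⁵ = 1.26×10⁻⁴ /K; ΔT = 19.60 K
ΔV = 2490 × 1.26×10⁻⁴ × 19.60 = 6.15 mL

6.15 mL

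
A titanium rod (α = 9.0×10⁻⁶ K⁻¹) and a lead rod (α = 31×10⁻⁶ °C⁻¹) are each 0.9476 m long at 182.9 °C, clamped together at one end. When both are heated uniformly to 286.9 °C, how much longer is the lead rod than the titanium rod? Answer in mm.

2.17 mm

ΔT = 104.0 K
titanium: ΔL = 9.0×10⁻⁶ × 0.9476 m × 104.0 = 8.8695×10⁻⁴ m = 0.88695 mm
lead: ΔL = 31×10⁻⁶ × 0.9476 m × 104.0 = 3.0551×10⁻³ m = 3.0551 mm
difference = 3.0551 − 0.88695 = 2.16815 mm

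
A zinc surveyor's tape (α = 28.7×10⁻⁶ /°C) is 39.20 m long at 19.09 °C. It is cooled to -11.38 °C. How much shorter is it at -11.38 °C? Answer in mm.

|ΔT| = |-11.38 − 19.09| = 30.47 K
ΔL = αL₀ΔT = (28.7×10⁻⁶)(39.20)(30.47) = 3.43×10⁻² m

ΔL = 34.3 mm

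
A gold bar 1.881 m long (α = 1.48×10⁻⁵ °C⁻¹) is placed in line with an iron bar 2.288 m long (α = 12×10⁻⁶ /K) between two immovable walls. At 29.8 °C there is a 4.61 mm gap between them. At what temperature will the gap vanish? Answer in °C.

α₁L₁ = 2.78388×10⁻⁵ m/K, α₂L₂ = 2.7456×10⁻⁵ m/K → total 5.52948×10⁻⁵ m/K
ΔT = g/(α₁L₁+α₂L₂) = 4.61×10⁻³ / 5.52948×10⁻⁵ = 83.37 K
T = 29.8 + 83.37 = 113.17 °C

T = 113 °C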